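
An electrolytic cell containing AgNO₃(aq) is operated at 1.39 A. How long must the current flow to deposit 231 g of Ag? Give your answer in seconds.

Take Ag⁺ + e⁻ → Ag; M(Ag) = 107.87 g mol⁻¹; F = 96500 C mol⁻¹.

1.49 × 10⁵ s

n(Ag) = m/M = 231 / 107.87 = 2.141 mol.
Each Ag atom requires 1 electron, so n(e⁻) = 1 × 2.141 = 2.141 mol.
Q = n(e⁻)·F = 2.141 × 96500 = 206700 C.
t = Q/I = 206700 / 1.390 A = 148700 s.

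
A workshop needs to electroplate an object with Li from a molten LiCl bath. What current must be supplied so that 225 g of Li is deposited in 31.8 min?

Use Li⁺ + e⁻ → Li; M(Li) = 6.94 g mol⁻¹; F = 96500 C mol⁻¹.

1640 A

n(Li) = 225 / 6.94 = 32.42 mol.
n(e⁻) = 1 × 32.42 = 32.42 mol.
Q = n(e⁻)·F = 32.42 × 96500 = 3129000 C.
I = Q/t = 3129000 / 1908.0 s = 1640 A.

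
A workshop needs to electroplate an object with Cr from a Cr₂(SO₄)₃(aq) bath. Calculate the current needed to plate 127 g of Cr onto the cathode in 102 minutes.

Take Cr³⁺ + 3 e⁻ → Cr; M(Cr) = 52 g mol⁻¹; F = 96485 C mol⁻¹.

n(Cr) = 127 / 52 = 2.442 mol.
n(e⁻) = 3 × 2.442 = 7.327 mol.
Q = n(e⁻)·F = 7.327 × 96485 = 706900 C.
I = Q/t = 706900 / 6120.0 s = 116 A.

116 A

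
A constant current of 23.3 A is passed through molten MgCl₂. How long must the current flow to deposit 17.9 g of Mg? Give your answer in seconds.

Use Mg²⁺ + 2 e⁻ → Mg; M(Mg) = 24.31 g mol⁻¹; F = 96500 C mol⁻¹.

n(Mg) = m/M = 17.9 / 24.31 = 0.7363 mol.
Each Mg atom requires 2 electrons, so n(e⁻) = 2 × 0.7363 = 1.473 mol.
Q = n(e⁻)·F = 1.473 × 96500 = 142100 C.
t = Q/I = 142100 / 23.30 A = 6099 s.

6100 s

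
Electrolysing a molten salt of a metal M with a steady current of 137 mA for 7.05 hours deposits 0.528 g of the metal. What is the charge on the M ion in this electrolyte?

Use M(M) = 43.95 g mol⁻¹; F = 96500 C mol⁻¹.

Q = I·t = 0.1370 A × 25380 s = 3477 C, so n(e⁻) = 3477/96500 = 0.03603 mol.
n(M) deposited = 0.528 / 43.95 = 0.01201 mol.
Electrons per atom = n(e⁻)/n(M) = 0.03603 / 0.01201 = 3.00 ≈ 3, so the ion is M³⁺.

+3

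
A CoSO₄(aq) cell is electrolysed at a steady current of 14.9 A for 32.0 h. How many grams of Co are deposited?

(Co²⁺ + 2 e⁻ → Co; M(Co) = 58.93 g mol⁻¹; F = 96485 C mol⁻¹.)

524 g

Q = I·t = 14.90 A × 115200 s = 1716000 C.
n(e⁻) = Q/F = 1716000 / 96485 = 17.79 mol.
Co²⁺ + 2 e⁻ → Co, so n(Co) = n(e⁻)/2 = 8.895 mol.
m = n·M = 8.895 × 58.93 = 524 g.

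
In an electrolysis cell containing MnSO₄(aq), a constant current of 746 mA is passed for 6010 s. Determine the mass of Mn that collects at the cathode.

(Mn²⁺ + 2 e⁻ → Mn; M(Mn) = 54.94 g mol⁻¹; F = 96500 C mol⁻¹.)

Q = I·t = 0.7460 A × 6010.0 s = 4483 C.
n(e⁻) = Q/F = 4483 / 96500 = 0.04646 mol.
Mn²⁺ + 2 e⁻ → Mn, so n(Mn) = n(e⁻)/2 = 0.02323 mol.
m = n·M = 0.02323 × 54.94 = 1.28 g.

1.28 g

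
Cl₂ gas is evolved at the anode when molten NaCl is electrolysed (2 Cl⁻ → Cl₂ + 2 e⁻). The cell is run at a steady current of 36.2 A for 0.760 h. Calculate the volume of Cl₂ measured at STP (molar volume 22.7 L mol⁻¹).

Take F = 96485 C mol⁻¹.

11.7 L

Q = I·t = 36.20 A × 2736.0 s = 99040 C.
n(e⁻) = Q/F = 99040 / 96485 = 1.027 mol.
2 electrons are transferred per Cl₂ molecule, so n(Cl₂) = 1.027 / 2 = 0.5133 mol.
V = n × V_m = 0.5133 × 22.7 = 11.7 L.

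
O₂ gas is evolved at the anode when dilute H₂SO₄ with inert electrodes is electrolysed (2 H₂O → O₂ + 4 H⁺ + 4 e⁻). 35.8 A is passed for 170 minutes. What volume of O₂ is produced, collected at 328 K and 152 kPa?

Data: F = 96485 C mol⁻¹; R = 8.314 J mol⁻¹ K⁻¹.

Q = I·t = 35.80 A × 10200 s = 365200 C.
n(e⁻) = Q/F = 365200 / 96485 = 3.785 mol.
4 electrons are transferred per O₂ molecule, so n(O₂) = 3.785 / 4 = 0.9462 mol.
V = nRT/P = (0.9462 × 8.314 × 328) / (152 × 10³ Pa) = 0.0170 m³ = 17.0 L.

17.0 L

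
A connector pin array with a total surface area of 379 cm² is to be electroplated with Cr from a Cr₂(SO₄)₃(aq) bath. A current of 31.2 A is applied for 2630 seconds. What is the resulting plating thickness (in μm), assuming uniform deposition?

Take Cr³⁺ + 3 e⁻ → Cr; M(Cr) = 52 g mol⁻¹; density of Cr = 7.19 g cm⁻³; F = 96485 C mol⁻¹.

Q = I·t = 31.20 × 2630.0 = 82060 C; n(e⁻) = 0.8505 mol.
n(Cr) = n(e⁻)/3 = 0.2835 mol, so m = 0.2835 × 52 = 14.74 g.
Volume = m/ρ = 14.74 / 7.19 = 2.050 cm³.
Thickness = V/A = 2.050 / 379 = 0.00541 cm = 54.1 μm.

54.1 μm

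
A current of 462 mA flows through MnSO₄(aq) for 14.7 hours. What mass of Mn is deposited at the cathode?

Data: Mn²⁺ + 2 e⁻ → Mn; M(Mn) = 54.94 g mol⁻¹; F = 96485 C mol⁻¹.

6.96 g

Q = I·t = 0.4620 A × 52920 s = 24450 C.
n(e⁻) = Q/F = 24450 / 96485 = 0.2534 mol.
Mn²⁺ + 2 e⁻ → Mn, so n(Mn) = n(e⁻)/2 = 0.1267 mol.
m = n·M = 0.1267 × 54.94 = 6.96 g.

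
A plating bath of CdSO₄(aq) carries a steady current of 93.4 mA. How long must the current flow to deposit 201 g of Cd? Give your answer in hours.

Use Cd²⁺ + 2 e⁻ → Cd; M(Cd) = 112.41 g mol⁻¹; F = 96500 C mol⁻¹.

n(Cd) = m/M = 201 / 112.41 = 1.788 mol.
Each Cd atom requires 2 electrons, so n(e⁻) = 2 × 1.788 = 3.576 mol.
Q = n(e⁻)·F = 3.576 × 96500 = 345100 C.
t = Q/I = 345100 / 0.09340 A = 3695000 s = 1030 h.

1030 h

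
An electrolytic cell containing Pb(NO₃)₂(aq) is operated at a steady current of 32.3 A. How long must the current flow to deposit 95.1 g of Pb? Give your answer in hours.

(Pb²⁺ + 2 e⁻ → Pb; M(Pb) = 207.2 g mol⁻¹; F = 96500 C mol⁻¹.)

0.762 h

n(Pb) = m/M = 95.1 / 207.2 = 0.4590 mol.
Each Pb atom requires 2 electrons, so n(e⁻) = 2 × 0.4590 = 0.9180 mol.
Q = n(e⁻)·F = 0.9180 × 96500 = 88580 C.
t = Q/I = 88580 / 32.30 A = 2742 s = 0.762 h.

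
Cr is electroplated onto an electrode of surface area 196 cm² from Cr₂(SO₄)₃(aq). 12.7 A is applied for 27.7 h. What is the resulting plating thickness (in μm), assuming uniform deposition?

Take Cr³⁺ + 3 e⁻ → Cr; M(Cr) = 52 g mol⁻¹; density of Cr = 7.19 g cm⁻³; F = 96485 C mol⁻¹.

1610 μm

Q = I·t = 12.70 × 99720 = 1266000 C; n(e⁻) = 13.13 mol.
n(Cr) = n(e⁻)/3 = 4.375 mol, so m = 4.375 × 52 = 227.5 g.
Volume = m/ρ = 227.5 / 7.19 = 31.64 cm³.
Thickness = V/A = 31.64 / 196 = 0.161 cm = 1610 μm.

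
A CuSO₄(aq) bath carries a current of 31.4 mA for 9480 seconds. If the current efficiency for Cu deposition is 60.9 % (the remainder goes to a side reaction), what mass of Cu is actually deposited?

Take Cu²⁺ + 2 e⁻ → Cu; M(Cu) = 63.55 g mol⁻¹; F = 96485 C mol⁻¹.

0.0597 g

Q = I·t = 0.03140 × 9480.0 = 297.7 C.
n(e⁻) = 297.7/96485 = 0.003085 mol; theoretically n(Cu) = 0.003085/2 = 0.001543 mol, m_theo = 0.09803 g.
At 60.9 % efficiency, m_actual = 0.609 × 0.09803 = 0.0597 g.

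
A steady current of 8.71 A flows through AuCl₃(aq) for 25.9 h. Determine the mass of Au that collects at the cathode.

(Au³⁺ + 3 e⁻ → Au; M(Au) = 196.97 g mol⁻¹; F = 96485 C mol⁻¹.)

Q = I·t = 8.710 A × 93240 s = 812100 C.
n(e⁻) = Q/F = 812100 / 96485 = 8.417 mol.
Au³⁺ + 3 e⁻ → Au, so n(Au) = n(e⁻)/3 = 2.806 mol.
m = n·M = 2.806 × 196.97 = 553 g.

553 g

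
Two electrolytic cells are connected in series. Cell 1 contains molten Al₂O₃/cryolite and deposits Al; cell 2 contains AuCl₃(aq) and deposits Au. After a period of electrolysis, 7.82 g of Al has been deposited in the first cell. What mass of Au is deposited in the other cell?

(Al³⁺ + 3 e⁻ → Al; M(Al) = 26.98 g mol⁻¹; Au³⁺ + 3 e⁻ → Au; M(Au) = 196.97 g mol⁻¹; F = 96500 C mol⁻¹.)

n(Al) = 7.82 / 26.98 = 0.2898 mol.
Since Al³⁺ + 3 e⁻ → Al, n(e⁻) passed = 3 × 0.2898 = 0.8695 mol.
Cells in series carry the same charge, so the same 0.8695 mol of electrons passes through cell 2.
Au³⁺ + 3 e⁻ → Au, so n(Au) = 0.8695 / 3 = 0.2898 mol.
m(Au) = 0.2898 × 196.97 = 57.1 g.

57.1 g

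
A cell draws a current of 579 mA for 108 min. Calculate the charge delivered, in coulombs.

Q = I·t = 0.5790 A × 6480.0 s = 3750 C.

3750 C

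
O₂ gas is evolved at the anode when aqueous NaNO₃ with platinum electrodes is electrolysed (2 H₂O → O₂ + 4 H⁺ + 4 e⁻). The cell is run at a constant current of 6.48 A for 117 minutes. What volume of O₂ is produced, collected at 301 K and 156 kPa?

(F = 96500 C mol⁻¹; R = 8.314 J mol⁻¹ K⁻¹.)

1.89 L

Q = I·t = 6.480 A × 7020.0 s = 45490 C.
n(e⁻) = Q/F = 45490 / 96500 = 0.4714 mol.
4 electrons are transferred per O₂ molecule, so n(O₂) = 0.4714 / 4 = 0.1178 mol.
V = nRT/P = (0.1178 × 8.314 × 301) / (156 × 10³ Pa) = 0.00189 m³ = 1.89 L.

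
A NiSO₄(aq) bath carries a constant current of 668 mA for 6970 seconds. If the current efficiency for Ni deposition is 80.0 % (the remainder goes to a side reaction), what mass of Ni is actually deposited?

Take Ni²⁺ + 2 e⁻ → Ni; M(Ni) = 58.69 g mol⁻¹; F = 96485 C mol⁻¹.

Q = I·t = 0.6680 × 6970.0 = 4656 C.
n(e⁻) = 4656/96485 = 0.04826 mol; theoretically n(Ni) = 0.04826/2 = 0.02413 mol, m_theo = 1.416 g.
At 80.0 % efficiency, m_actual = 0.800 × 1.416 = 1.13 g.

1.13 g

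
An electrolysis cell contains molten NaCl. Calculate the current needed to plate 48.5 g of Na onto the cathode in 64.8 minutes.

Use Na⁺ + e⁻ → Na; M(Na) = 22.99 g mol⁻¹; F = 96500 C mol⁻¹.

n(Na) = 48.5 / 22.99 = 2.110 mol.
n(e⁻) = 1 × 2.110 = 2.110 mol.
Q = n(e⁻)·F = 2.110 × 96500 = 203600 C.
I = Q/t = 203600 / 3888.0 s = 52.4 A.

52.4 A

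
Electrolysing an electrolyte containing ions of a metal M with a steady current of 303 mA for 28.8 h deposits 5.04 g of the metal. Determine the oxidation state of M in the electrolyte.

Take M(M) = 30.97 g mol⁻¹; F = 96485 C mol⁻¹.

Q = I·t = 0.3030 A × 103680 s = 31420 C, so n(e⁻) = 31420/96485 = 0.3256 mol.
n(M) deposited = 5.04 / 30.97 = 0.1627 mol.
Electrons per atom = n(e⁻)/n(M) = 0.3256 / 0.1627 = 2.00 ≈ 2, so the ion is M²⁺.

+2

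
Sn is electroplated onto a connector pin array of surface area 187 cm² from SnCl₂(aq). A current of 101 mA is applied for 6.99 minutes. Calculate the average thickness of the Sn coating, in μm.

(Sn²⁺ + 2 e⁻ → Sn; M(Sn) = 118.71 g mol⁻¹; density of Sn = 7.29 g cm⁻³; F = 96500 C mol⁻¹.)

0.191 μm

Q = I·t = 0.1010 × 419.40 = 42.36 C; n(e⁻) = 0.0004390 mol.
n(Sn) = n(e⁻)/2 = 0.0002195 mol, so m = 0.0002195 × 118.71 = 0.02605 g.
Volume = m/ρ = 0.02605 / 7.29 = 0.003574 cm³.
Thickness = V/A = 0.003574 / 187 = 1.91 × 10⁻⁵ cm = 0.191 μm.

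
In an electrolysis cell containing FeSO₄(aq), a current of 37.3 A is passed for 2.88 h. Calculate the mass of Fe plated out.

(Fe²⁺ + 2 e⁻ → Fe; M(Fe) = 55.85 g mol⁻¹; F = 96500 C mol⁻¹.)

112 g

Q = I·t = 37.30 A × 10368 s = 386700 C.
n(e⁻) = Q/F = 386700 / 96500 = 4.008 mol.
Fe²⁺ + 2 e⁻ → Fe, so n(Fe) = n(e⁻)/2 = 2.004 mol.
m = n·M = 2.004 × 55.85 = 112 g.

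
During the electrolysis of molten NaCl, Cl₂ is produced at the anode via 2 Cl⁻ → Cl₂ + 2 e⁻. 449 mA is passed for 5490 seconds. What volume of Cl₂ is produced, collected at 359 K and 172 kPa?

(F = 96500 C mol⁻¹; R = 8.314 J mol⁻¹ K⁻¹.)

0.222 L

Q = I·t = 0.4490 A × 5490.0 s = 2465 C.
n(e⁻) = Q/F = 2465 / 96500 = 0.02554 mol.
2 electrons are transferred per Cl₂ molecule, so n(Cl₂) = 0.02554 / 2 = 0.01277 mol.
V = nRT/P = (0.01277 × 8.314 × 359) / (172 × 10³ Pa) = 2.22 × 10⁻⁴ m³ = 0.222 L.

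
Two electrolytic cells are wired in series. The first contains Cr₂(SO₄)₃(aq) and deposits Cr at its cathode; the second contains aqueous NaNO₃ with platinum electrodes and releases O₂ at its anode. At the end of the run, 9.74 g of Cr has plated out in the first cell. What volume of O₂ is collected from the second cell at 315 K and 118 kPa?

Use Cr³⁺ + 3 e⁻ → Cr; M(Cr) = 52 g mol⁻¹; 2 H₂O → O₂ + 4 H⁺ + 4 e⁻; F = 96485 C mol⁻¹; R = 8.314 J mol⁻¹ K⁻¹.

3.12 L

n(Cr) = 9.74 / 52 = 0.1873 mol, so n(e⁻) = 3 × 0.1873 = 0.5619 mol.
The cells are in series, so the same 0.5619 mol of electrons passes through the second cell.
2 H₂O → O₂ + 4 H⁺ + 4 e⁻ — 4 mol e⁻ per mol O₂, so n(O₂) = 0.5619/4 = 0.1405 mol.
V = nRT/P = (0.1405 × 8.314 × 315) / (118 × 10³) = 0.00312 m³ = 3.12 L.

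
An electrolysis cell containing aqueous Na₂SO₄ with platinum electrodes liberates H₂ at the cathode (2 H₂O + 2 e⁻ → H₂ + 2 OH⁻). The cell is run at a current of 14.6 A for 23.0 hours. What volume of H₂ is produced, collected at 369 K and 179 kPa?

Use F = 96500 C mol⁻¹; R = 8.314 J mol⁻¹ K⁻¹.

107 L

Q = I·t = 14.60 A × 82800 s = 1209000 C.
n(e⁻) = Q/F = 1209000 / 96500 = 12.53 mol.
2 electrons are transferred per H₂ molecule, so n(H₂) = 12.53 / 2 = 6.264 mol.
V = nRT/P = (6.264 × 8.314 × 369) / (179 × 10³ Pa) = 0.107 m³ = 107 L.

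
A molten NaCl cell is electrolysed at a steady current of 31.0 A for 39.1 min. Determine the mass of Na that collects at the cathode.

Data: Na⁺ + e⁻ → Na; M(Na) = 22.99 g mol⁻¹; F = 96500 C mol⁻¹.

Q = I·t = 31.00 A × 2346.0 s = 72730 C.
n(e⁻) = Q/F = 72730 / 96500 = 0.7536 mol.
Na⁺ + e⁻ → Na, so n(Na) = n(e⁻)/1 = 0.7536 mol.
m = n·M = 0.7536 × 22.99 = 17.3 g.

17.3 g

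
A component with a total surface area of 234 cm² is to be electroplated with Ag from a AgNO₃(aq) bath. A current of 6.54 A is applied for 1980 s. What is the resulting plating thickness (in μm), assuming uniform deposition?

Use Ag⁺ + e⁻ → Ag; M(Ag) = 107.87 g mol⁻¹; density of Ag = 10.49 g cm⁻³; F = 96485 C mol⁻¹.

Q = I·t = 6.540 × 1980.0 = 12950 C; n(e⁻) = 0.1342 mol.
n(Ag) = n(e⁻)/1 = 0.1342 mol, so m = 0.1342 × 107.87 = 14.48 g.
Volume = m/ρ = 14.48 / 10.49 = 1.380 cm³.
Thickness = V/A = 1.380 / 234 = 0.00590 cm = 59.0 μm.

59.0 μm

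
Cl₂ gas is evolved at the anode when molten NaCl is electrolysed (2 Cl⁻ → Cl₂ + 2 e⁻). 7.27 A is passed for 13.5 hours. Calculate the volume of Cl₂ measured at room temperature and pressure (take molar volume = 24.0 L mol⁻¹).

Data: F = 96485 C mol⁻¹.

43.9 L

Q = I·t = 7.270 A × 48600 s = 353300 C.
n(e⁻) = Q/F = 353300 / 96485 = 3.662 mol.
2 electrons are transferred per Cl₂ molecule, so n(Cl₂) = 3.662 / 2 = 1.831 mol.
V = n × V_m = 1.831 × 24.0 = 43.9 L.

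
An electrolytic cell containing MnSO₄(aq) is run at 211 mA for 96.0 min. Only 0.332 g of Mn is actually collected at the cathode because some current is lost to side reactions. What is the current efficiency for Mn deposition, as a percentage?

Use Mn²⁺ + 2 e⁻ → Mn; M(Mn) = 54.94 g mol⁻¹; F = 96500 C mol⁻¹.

96.0 %

Q = I·t = 0.2110 × 5760.0 = 1215 C; n(e⁻) = 1215/96500 = 0.01259 mol.
Theoretical n(Mn) = n(e⁻)/2 = 0.006297 mol, i.e. m_theo = 0.006297 × 54.94 = 0.3460 g.
Efficiency = m_actual / m_theo = 0.332 / 0.3460 = 96.0 %.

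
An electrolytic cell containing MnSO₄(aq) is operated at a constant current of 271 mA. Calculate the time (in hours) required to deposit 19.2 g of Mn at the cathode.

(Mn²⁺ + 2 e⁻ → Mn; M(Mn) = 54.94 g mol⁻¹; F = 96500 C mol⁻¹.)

n(Mn) = m/M = 19.2 / 54.94 = 0.3495 mol.
Each Mn atom requires 2 electrons, so n(e⁻) = 2 × 0.3495 = 0.6989 mol.
Q = n(e⁻)·F = 0.6989 × 96500 = 67450 C.
t = Q/I = 67450 / 0.2710 A = 248900 s = 69.1 h.

69.1 h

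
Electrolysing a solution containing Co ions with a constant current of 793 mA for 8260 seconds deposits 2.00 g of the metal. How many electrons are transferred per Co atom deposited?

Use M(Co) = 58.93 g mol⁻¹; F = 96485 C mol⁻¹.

Q = I·t = 0.7930 A × 8260.0 s = 6550 C, so n(e⁻) = 6550/96485 = 0.06789 mol.
n(Co) deposited = 2.00 / 58.93 = 0.03394 mol.
Electrons per atom = n(e⁻)/n(Co) = 0.06789 / 0.03394 = 2.00 ≈ 2, so the ion is Co²⁺.

2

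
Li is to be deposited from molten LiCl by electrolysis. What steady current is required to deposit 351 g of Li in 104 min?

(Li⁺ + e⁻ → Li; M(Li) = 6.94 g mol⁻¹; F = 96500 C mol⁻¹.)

782 A

n(Li) = 351 / 6.94 = 50.58 mol.
n(e⁻) = 1 × 50.58 = 50.58 mol.
Q = n(e⁻)·F = 50.58 × 96500 = 4881000 C.
I = Q/t = 4881000 / 6240.0 s = 782 A.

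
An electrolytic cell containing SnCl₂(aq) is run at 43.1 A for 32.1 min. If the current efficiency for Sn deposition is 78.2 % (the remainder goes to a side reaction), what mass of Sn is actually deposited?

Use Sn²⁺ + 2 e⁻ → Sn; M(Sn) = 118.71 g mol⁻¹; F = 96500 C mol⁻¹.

39.9 g

Q = I·t = 43.10 × 1926.0 = 83010 C.
n(e⁻) = 83010/96500 = 0.8602 mol; theoretically n(Sn) = 0.8602/2 = 0.4301 mol, m_theo = 51.06 g.
At 78.2 % efficiency, m_actual = 0.782 × 51.06 = 39.9 g.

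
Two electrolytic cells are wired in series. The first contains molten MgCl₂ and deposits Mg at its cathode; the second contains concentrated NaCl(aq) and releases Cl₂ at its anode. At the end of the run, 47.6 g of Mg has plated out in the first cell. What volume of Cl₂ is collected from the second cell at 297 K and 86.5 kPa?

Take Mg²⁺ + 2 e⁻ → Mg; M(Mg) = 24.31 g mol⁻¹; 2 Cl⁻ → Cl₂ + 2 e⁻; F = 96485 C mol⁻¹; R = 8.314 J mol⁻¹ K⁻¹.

n(Mg) = 47.6 / 24.31 = 1.958 mol, so n(e⁻) = 2 × 1.958 = 3.916 mol.
The cells are in series, so the same 3.916 mol of electrons passes through the second cell.
2 Cl⁻ → Cl₂ + 2 e⁻ — 2 mol e⁻ per mol Cl₂, so n(Cl₂) = 3.916/2 = 1.958 mol.
V = nRT/P = (1.958 × 8.314 × 297) / (86.5 × 10³) = 0.0559 m³ = 55.9 L.

55.9 L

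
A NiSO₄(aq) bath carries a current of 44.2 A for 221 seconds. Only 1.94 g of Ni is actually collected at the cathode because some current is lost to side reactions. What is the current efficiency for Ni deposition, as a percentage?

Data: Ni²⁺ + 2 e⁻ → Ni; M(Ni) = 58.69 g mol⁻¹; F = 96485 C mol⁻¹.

65.3 %

Q = I·t = 44.20 × 221.00 = 9768 C; n(e⁻) = 9768/96485 = 0.1012 mol.
Theoretical n(Ni) = n(e⁻)/2 = 0.05062 mol, i.e. m_theo = 0.05062 × 58.69 = 2.971 g.
Efficiency = m_actual / m_theo = 1.94 / 2.971 = 65.3 %.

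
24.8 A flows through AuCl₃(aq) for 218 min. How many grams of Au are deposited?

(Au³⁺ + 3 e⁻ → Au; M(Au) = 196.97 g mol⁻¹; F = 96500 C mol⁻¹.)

221 g

Q = I·t = 24.80 A × 13080 s = 324400 C.
n(e⁻) = Q/F = 324400 / 96500 = 3.361 mol.
Au³⁺ + 3 e⁻ → Au, so n(Au) = n(e⁻)/3 = 1.120 mol.
m = n·M = 1.120 × 196.97 = 221 g.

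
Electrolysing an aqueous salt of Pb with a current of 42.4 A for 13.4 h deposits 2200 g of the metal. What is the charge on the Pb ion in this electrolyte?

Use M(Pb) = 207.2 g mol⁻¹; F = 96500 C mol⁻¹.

Q = I·t = 42.40 A × 48240 s = 2045000 C, so n(e⁻) = 2045000/96500 = 21.20 mol.
n(Pb) deposited = 2200 / 207.2 = 10.62 mol.
Electrons per atom = n(e⁻)/n(Pb) = 21.20 / 10.62 = 2.00 ≈ 2, so the ion is Pb²⁺.

+2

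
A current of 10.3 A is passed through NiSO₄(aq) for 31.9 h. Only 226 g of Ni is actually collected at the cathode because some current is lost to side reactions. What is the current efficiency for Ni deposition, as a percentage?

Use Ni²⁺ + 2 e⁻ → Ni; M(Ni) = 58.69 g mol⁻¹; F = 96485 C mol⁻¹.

62.8 %

Q = I·t = 10.30 × 114840 = 1183000 C; n(e⁻) = 1183000/96485 = 12.26 mol.
Theoretical n(Ni) = n(e⁻)/2 = 6.130 mol, i.e. m_theo = 6.130 × 58.69 = 359.8 g.
Efficiency = m_actual / m_theo = 226 / 359.8 = 62.8 %.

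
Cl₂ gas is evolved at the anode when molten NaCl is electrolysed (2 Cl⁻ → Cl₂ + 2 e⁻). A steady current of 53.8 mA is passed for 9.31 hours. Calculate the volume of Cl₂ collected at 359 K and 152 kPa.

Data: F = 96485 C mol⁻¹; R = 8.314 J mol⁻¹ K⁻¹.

0.183 L

Q = I·t = 0.05380 A × 33516 s = 1803 C.
n(e⁻) = Q/F = 1803 / 96485 = 0.01869 mol.
2 electrons are transferred per Cl₂ molecule, so n(Cl₂) = 0.01869 / 2 = 0.009344 mol.
V = nRT/P = (0.009344 × 8.314 × 359) / (152 × 10³ Pa) = 1.83 × 10⁻⁴ m³ = 0.183 L.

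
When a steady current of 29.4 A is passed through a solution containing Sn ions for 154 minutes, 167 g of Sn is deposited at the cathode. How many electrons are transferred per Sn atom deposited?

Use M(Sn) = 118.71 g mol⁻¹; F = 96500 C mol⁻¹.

2

Q = I·t = 29.40 A × 9240.0 s = 271700 C, so n(e⁻) = 271700/96500 = 2.815 mol.
n(Sn) deposited = 167 / 118.71 = 1.407 mol.
Electrons per atom = n(e⁻)/n(Sn) = 2.815 / 1.407 = 2.00 ≈ 2, so the ion is Sn²⁺.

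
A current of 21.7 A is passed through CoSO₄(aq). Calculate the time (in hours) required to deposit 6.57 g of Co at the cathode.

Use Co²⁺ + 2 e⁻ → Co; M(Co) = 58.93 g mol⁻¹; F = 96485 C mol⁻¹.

n(Co) = m/M = 6.57 / 58.93 = 0.1115 mol.
Each Co atom requires 2 electrons, so n(e⁻) = 2 × 0.1115 = 0.2230 mol.
Q = n(e⁻)·F = 0.2230 × 96485 = 21510 C.
t = Q/I = 21510 / 21.70 A = 991.4 s = 0.275 h.

0.275 h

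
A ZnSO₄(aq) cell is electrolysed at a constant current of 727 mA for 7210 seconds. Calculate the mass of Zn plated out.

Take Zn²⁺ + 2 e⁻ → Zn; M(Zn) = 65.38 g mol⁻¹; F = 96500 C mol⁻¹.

1.78 g

Q = I·t = 0.7270 A × 7210.0 s = 5242 C.
n(e⁻) = Q/F = 5242 / 96500 = 0.05432 mol.
Zn²⁺ + 2 e⁻ → Zn, so n(Zn) = n(e⁻)/2 = 0.02716 mol.
m = n·M = 0.02716 × 65.38 = 1.78 g.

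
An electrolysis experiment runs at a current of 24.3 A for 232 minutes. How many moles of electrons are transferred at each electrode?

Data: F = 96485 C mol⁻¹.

3.51 mol

Q = I·t = 24.30 A × 13920 s = 338300 C.
n(e⁻) = Q/F = 338300 / 96485 = 3.51 mol.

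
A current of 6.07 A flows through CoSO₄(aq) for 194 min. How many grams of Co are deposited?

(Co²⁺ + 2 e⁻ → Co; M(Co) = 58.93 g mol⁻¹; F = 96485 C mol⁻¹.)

Q = I·t = 6.070 A × 11640 s = 70650 C.
n(e⁻) = Q/F = 70650 / 96485 = 0.7323 mol.
Co²⁺ + 2 e⁻ → Co, so n(Co) = n(e⁻)/2 = 0.3661 mol.
m = n·M = 0.3661 × 58.93 = 21.6 g.

21.6 g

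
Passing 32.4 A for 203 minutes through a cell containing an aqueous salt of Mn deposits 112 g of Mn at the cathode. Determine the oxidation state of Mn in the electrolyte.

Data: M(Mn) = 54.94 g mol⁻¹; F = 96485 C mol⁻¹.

+2

Q = I·t = 32.40 A × 12180 s = 394600 C, so n(e⁻) = 394600/96485 = 4.090 mol.
n(Mn) deposited = 112 / 54.94 = 2.039 mol.
Electrons per atom = n(e⁻)/n(Mn) = 4.090 / 2.039 = 2.01 ≈ 2, so the ion is Mn²⁺.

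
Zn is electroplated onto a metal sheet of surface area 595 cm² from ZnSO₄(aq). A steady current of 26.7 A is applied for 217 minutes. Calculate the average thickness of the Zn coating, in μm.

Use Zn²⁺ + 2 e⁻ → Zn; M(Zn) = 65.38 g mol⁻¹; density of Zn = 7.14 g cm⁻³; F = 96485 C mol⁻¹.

277 μm

Q = I·t = 26.70 × 13020 = 347600 C; n(e⁻) = 3.603 mol.
n(Zn) = n(e⁻)/2 = 1.801 mol, so m = 1.801 × 65.38 = 117.8 g.
Volume = m/ρ = 117.8 / 7.14 = 16.50 cm³.
Thickness = V/A = 16.50 / 595 = 0.0277 cm = 277 μm.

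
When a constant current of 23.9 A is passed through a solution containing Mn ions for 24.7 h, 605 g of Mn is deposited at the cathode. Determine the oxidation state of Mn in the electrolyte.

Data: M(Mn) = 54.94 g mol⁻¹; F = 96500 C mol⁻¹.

+2

Q = I·t = 23.90 A × 88920 s = 2125000 C, so n(e⁻) = 2125000/96500 = 22.02 mol.
n(Mn) deposited = 605 / 54.94 = 11.01 mol.
Electrons per atom = n(e⁻)/n(Mn) = 22.02 / 11.01 = 2.00 ≈ 2, so the ion is Mn²⁺.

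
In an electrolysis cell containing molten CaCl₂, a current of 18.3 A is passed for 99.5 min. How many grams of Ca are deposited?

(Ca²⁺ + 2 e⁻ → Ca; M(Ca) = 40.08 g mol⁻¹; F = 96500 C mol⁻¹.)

Q = I·t = 18.30 A × 5970.0 s = 109300 C.
n(e⁻) = Q/F = 109300 / 96500 = 1.132 mol.
Ca²⁺ + 2 e⁻ → Ca, so n(Ca) = n(e⁻)/2 = 0.5661 mol.
m = n·M = 0.5661 × 40.08 = 22.7 g.

22.7 g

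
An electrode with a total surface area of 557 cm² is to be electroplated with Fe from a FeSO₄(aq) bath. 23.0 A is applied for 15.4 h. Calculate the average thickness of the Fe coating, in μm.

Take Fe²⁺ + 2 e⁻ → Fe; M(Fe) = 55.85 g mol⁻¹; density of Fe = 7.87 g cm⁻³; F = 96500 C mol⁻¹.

Q = I·t = 23.00 × 55440 = 1275000 C; n(e⁻) = 13.21 mol.
n(Fe) = n(e⁻)/2 = 6.607 mol, so m = 6.607 × 55.85 = 369.0 g.
Volume = m/ρ = 369.0 / 7.87 = 46.89 cm³.
Thickness = V/A = 46.89 / 557 = 0.0842 cm = 842 μm.

842 μm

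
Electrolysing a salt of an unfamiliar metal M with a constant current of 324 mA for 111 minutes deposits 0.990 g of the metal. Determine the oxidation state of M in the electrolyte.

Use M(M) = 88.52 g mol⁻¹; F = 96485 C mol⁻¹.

+2

Q = I·t = 0.3240 A × 6660.0 s = 2158 C, so n(e⁻) = 2158/96485 = 0.02236 mol.
n(M) deposited = 0.990 / 88.52 = 0.01118 mol.
Electrons per atom = n(e⁻)/n(M) = 0.02236 / 0.01118 = 2.00 ≈ 2, so the ion is M²⁺.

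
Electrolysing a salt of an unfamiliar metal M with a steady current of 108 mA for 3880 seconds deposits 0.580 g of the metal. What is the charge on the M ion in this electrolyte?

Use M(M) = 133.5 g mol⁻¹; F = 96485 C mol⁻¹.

Q = I·t = 0.1080 A × 3880.0 s = 419.0 C, so n(e⁻) = 419.0/96485 = 0.004343 mol.
n(M) deposited = 0.580 / 133.5 = 0.004345 mol.
Electrons per atom = n(e⁻)/n(M) = 0.004343 / 0.004345 = 1.00 ≈ 1, so the ion is M⁺.

+1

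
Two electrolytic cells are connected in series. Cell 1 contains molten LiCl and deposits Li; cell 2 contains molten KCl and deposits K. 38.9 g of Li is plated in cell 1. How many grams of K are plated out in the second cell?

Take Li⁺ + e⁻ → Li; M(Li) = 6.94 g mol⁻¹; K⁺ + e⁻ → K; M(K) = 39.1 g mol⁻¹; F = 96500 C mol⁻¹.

n(Li) = 38.9 / 6.94 = 5.605 mol.
Since Li⁺ + e⁻ → Li, n(e⁻) passed = 1 × 5.605 = 5.605 mol.
Cells in series carry the same charge, so the same 5.605 mol of electrons passes through cell 2.
K⁺ + e⁻ → K, so n(K) = 5.605 / 1 = 5.605 mol.
m(K) = 5.605 × 39.1 = 219 g.

219 g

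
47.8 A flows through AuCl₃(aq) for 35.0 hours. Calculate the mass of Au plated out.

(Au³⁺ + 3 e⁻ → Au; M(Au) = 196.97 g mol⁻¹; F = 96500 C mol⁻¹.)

4100 g

Q = I·t = 47.80 A × 126000 s = 6023000 C.
n(e⁻) = Q/F = 6023000 / 96500 = 62.41 mol.
Au³⁺ + 3 e⁻ → Au, so n(Au) = n(e⁻)/3 = 20.80 mol.
m = n·M = 20.80 × 196.97 = 4100 g.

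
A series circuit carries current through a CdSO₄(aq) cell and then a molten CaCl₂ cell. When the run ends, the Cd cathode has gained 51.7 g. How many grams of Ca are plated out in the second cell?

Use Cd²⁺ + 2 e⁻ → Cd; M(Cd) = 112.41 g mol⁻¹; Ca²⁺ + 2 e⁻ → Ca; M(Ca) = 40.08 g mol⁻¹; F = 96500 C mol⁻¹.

n(Cd) = 51.7 / 112.41 = 0.4599 mol.
Since Cd²⁺ + 2 e⁻ → Cd, n(e⁻) passed = 2 × 0.4599 = 0.9198 mol.
Cells in series carry the same charge, so the same 0.9198 mol of electrons passes through cell 2.
Ca²⁺ + 2 e⁻ → Ca, so n(Ca) = 0.9198 / 2 = 0.4599 mol.
m(Ca) = 0.4599 × 40.08 = 18.4 g.

18.4 g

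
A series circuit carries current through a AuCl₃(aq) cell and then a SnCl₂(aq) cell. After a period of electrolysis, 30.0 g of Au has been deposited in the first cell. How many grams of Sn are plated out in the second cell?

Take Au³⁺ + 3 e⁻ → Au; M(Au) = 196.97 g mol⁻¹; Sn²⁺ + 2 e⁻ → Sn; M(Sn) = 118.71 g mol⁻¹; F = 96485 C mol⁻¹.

n(Au) = 30.0 / 196.97 = 0.1523 mol.
Since Au³⁺ + 3 e⁻ → Au, n(e⁻) passed = 3 × 0.1523 = 0.4569 mol.
Cells in series carry the same charge, so the same 0.4569 mol of electrons passes through cell 2.
Sn²⁺ + 2 e⁻ → Sn, so n(Sn) = 0.4569 / 2 = 0.2285 mol.
m(Sn) = 0.2285 × 118.71 = 27.1 g.

27.1 g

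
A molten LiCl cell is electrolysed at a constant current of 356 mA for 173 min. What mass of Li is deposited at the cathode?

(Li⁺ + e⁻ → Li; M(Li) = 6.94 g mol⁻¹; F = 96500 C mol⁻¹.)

Q = I·t = 0.3560 A × 10380 s = 3695 C.
n(e⁻) = Q/F = 3695 / 96500 = 0.03829 mol.
Li⁺ + e⁻ → Li, so n(Li) = n(e⁻)/1 = 0.03829 mol.
m = n·M = 0.03829 × 6.94 = 0.266 g.

0.266 g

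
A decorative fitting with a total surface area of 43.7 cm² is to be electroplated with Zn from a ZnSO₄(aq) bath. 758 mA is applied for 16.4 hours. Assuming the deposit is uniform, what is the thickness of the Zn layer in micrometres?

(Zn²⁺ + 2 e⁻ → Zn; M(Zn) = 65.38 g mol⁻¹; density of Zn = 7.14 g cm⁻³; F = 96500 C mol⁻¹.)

Q = I·t = 0.7580 × 59040 = 44750 C; n(e⁻) = 0.4638 mol.
n(Zn) = n(e⁻)/2 = 0.2319 mol, so m = 0.2319 × 65.38 = 15.16 g.
Volume = m/ρ = 15.16 / 7.14 = 2.123 cm³.
Thickness = V/A = 2.123 / 43.7 = 0.0486 cm = 486 μm.

486 μm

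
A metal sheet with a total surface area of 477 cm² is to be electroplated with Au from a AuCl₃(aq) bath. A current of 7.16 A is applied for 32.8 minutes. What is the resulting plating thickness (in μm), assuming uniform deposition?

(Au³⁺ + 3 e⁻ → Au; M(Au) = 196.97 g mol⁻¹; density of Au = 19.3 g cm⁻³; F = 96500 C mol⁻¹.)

10.4 μm

Q = I·t = 7.160 × 1968.0 = 14090 C; n(e⁻) = 0.1460 mol.
n(Au) = n(e⁻)/3 = 0.04867 mol, so m = 0.04867 × 196.97 = 9.587 g.
Volume = m/ρ = 9.587 / 19.3 = 0.4967 cm³.
Thickness = V/A = 0.4967 / 477 = 0.00104 cm = 10.4 μm.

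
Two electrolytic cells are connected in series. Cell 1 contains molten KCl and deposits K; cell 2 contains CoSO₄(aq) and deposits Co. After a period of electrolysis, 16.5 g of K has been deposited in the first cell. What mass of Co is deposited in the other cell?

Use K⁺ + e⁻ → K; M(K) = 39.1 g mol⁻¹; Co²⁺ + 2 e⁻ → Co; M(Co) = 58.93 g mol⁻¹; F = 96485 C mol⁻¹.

n(K) = 16.5 / 39.1 = 0.4220 mol.
Since K⁺ + e⁻ → K, n(e⁻) passed = 1 × 0.4220 = 0.4220 mol.
Cells in series carry the same charge, so the same 0.4220 mol of electrons passes through cell 2.
Co²⁺ + 2 e⁻ → Co, so n(Co) = 0.4220 / 2 = 0.2110 mol.
m(Co) = 0.2110 × 58.93 = 12.4 g.

12.4 g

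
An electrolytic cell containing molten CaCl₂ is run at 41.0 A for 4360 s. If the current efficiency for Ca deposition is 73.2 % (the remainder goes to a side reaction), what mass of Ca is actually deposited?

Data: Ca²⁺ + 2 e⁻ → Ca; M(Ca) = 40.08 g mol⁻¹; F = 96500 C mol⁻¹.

27.2 g

Q = I·t = 41.00 × 4360.0 = 178800 C.
n(e⁻) = 178800/96500 = 1.852 mol; theoretically n(Ca) = 1.852/2 = 0.9262 mol, m_theo = 37.12 g.
At 73.2 % efficiency, m_actual = 0.732 × 37.12 = 27.2 g.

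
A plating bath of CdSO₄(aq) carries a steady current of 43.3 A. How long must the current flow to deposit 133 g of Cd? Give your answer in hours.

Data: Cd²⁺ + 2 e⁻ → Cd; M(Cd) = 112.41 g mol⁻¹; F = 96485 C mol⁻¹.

1.46 h

n(Cd) = m/M = 133 / 112.41 = 1.183 mol.
Each Cd atom requires 2 electrons, so n(e⁻) = 2 × 1.183 = 2.366 mol.
Q = n(e⁻)·F = 2.366 × 96485 = 228300 C.
t = Q/I = 228300 / 43.30 A = 5273 s = 1.46 h.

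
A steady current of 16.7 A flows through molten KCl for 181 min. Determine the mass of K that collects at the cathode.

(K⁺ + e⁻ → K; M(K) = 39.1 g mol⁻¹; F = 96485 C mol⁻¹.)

73.5 g

Q = I·t = 16.70 A × 10860 s = 181400 C.
n(e⁻) = Q/F = 181400 / 96485 = 1.880 mol.
K⁺ + e⁻ → K, so n(K) = n(e⁻)/1 = 1.880 mol.
m = n·M = 1.880 × 39.1 = 73.5 g.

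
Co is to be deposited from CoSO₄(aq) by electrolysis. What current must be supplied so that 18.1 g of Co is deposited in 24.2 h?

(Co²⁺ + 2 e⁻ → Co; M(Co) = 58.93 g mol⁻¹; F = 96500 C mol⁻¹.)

n(Co) = 18.1 / 58.93 = 0.3071 mol.
n(e⁻) = 2 × 0.3071 = 0.6143 mol.
Q = n(e⁻)·F = 0.6143 × 96500 = 59280 C.
I = Q/t = 59280 / 87120 s = 0.680 A.

0.680 A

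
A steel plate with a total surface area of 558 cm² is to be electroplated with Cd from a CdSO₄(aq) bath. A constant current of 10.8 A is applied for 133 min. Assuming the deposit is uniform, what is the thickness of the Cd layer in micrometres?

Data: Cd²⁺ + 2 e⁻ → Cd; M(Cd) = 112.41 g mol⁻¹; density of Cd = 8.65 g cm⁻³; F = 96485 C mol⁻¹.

Q = I·t = 10.80 × 7980.0 = 86180 C; n(e⁻) = 0.8932 mol.
n(Cd) = n(e⁻)/2 = 0.4466 mol, so m = 0.4466 × 112.41 = 50.20 g.
Volume = m/ρ = 50.20 / 8.65 = 5.804 cm³.
Thickness = V/A = 5.804 / 558 = 0.0104 cm = 104 μm.

104 μm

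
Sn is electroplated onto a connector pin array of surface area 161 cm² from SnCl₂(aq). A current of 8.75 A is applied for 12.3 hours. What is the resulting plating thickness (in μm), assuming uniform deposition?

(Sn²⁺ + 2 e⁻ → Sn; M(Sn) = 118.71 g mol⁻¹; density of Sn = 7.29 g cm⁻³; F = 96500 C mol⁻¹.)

Q = I·t = 8.750 × 44280 = 387400 C; n(e⁻) = 4.015 mol.
n(Sn) = n(e⁻)/2 = 2.008 mol, so m = 2.008 × 118.71 = 238.3 g.
Volume = m/ρ = 238.3 / 7.29 = 32.69 cm³.
Thickness = V/A = 32.69 / 161 = 0.203 cm = 2030 μm.

2030 μm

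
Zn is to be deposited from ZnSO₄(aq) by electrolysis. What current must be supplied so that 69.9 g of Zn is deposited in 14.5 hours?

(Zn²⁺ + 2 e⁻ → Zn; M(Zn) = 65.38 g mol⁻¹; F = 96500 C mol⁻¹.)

3.95 A

n(Zn) = 69.9 / 65.38 = 1.069 mol.
n(e⁻) = 2 × 1.069 = 2.138 mol.
Q = n(e⁻)·F = 2.138 × 96500 = 206300 C.
I = Q/t = 206300 / 52200 s = 3.95 A.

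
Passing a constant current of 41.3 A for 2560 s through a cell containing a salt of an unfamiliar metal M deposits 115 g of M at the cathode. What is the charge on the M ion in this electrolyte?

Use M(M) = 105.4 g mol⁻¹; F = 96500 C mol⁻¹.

+1

Q = I·t = 41.30 A × 2560.0 s = 105700 C, so n(e⁻) = 105700/96500 = 1.096 mol.
n(M) deposited = 115 / 105.4 = 1.091 mol.
Electrons per atom = n(e⁻)/n(M) = 1.096 / 1.091 = 1.00 ≈ 1, so the ion is M⁺.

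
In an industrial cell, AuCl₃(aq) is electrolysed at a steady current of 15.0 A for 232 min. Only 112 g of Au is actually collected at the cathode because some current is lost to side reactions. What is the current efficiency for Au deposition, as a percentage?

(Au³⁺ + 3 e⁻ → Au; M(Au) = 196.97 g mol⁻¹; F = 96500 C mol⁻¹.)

Q = I·t = 15.00 × 13920 = 208800 C; n(e⁻) = 208800/96500 = 2.164 mol.
Theoretical n(Au) = n(e⁻)/3 = 0.7212 mol, i.e. m_theo = 0.7212 × 196.97 = 142.1 g.
Efficiency = m_actual / m_theo = 112 / 142.1 = 78.8 %.

78.8 %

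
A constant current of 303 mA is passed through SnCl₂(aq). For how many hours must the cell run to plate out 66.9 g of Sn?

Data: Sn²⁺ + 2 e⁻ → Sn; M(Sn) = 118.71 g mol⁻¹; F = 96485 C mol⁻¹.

99.7 h

n(Sn) = m/M = 66.9 / 118.71 = 0.5636 mol.
Each Sn atom requires 2 electrons, so n(e⁻) = 2 × 0.5636 = 1.127 mol.
Q = n(e⁻)·F = 1.127 × 96485 = 108700 C.
t = Q/I = 108700 / 0.3030 A = 358900 s = 99.7 h.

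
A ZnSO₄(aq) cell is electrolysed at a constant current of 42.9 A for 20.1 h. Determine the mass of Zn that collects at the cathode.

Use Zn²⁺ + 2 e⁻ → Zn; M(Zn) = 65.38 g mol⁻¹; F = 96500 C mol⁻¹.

Q = I·t = 42.90 A × 72360 s = 3104000 C.
n(e⁻) = Q/F = 3104000 / 96500 = 32.17 mol.
Zn²⁺ + 2 e⁻ → Zn, so n(Zn) = n(e⁻)/2 = 16.08 mol.
m = n·M = 16.08 × 65.38 = 1050 g.

1050 g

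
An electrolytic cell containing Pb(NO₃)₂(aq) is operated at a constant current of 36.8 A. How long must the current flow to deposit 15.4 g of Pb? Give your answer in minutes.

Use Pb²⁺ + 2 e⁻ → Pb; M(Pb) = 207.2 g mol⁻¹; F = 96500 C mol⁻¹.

6.50 min

n(Pb) = m/M = 15.4 / 207.2 = 0.07432 mol.
Each Pb atom requires 2 electrons, so n(e⁻) = 2 × 0.07432 = 0.1486 mol.
Q = n(e⁻)·F = 0.1486 × 96500 = 14340 C.
t = Q/I = 14340 / 36.80 A = 389.8 s = 6.50 min.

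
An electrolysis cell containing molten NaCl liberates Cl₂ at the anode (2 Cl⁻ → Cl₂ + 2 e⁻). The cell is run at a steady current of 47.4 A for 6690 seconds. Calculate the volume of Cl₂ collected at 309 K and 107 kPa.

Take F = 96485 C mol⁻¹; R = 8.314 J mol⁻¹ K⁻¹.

Q = I·t = 47.40 A × 6690.0 s = 317100 C.
n(e⁻) = Q/F = 317100 / 96485 = 3.287 mol.
2 electrons are transferred per Cl₂ molecule, so n(Cl₂) = 3.287 / 2 = 1.643 mol.
V = nRT/P = (1.643 × 8.314 × 309) / (107 × 10³ Pa) = 0.0395 m³ = 39.5 L.

39.5 L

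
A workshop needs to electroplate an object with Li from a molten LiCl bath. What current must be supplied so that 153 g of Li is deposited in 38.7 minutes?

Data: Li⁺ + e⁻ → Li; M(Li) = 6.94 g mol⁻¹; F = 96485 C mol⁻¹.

n(Li) = 153 / 6.94 = 22.05 mol.
n(e⁻) = 1 × 22.05 = 22.05 mol.
Q = n(e⁻)·F = 22.05 × 96485 = 2127000 C.
I = Q/t = 2127000 / 2322.0 s = 916 A.

916 A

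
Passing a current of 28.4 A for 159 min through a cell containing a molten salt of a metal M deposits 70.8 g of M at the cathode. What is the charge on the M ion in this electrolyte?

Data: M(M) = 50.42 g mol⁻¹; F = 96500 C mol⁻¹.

Q = I·t = 28.40 A × 9540.0 s = 270900 C, so n(e⁻) = 270900/96500 = 2.808 mol.
n(M) deposited = 70.8 / 50.42 = 1.404 mol.
Electrons per atom = n(e⁻)/n(M) = 2.808 / 1.404 = 2.00 ≈ 2, so the ion is M²⁺.

+2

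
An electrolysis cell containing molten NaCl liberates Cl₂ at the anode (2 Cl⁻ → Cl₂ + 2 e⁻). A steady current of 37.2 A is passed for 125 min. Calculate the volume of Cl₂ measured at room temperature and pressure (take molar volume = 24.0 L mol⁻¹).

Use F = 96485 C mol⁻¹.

Q = I·t = 37.20 A × 7500.0 s = 279000 C.
n(e⁻) = Q/F = 279000 / 96485 = 2.892 mol.
2 electrons are transferred per Cl₂ molecule, so n(Cl₂) = 2.892 / 2 = 1.446 mol.
V = n × V_m = 1.446 × 24.0 = 34.7 L.

34.7 L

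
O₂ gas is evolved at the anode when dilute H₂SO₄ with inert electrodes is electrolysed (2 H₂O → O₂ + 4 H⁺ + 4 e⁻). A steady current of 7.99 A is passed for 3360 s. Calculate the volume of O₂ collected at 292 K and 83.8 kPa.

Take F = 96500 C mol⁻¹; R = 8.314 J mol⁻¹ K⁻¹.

2.01 L

Q = I·t = 7.990 A × 3360.0 s = 26850 C.
n(e⁻) = Q/F = 26850 / 96500 = 0.2782 mol.
4 electrons are transferred per O₂ molecule, so n(O₂) = 0.2782 / 4 = 0.06955 mol.
V = nRT/P = (0.06955 × 8.314 × 292) / (83.8 × 10³ Pa) = 0.00201 m³ = 2.01 L.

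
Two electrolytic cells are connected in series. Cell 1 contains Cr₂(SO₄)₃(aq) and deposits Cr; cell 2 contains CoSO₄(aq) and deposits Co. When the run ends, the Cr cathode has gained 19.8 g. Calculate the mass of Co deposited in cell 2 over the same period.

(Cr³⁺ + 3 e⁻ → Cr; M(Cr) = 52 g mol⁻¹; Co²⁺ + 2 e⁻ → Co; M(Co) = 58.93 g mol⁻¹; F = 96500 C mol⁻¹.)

n(Cr) = 19.8 / 52 = 0.3808 mol.
Since Cr³⁺ + 3 e⁻ → Cr, n(e⁻) passed = 3 × 0.3808 = 1.142 mol.
Cells in series carry the same charge, so the same 1.142 mol of electrons passes through cell 2.
Co²⁺ + 2 e⁻ → Co, so n(Co) = 1.142 / 2 = 0.5712 mol.
m(Co) = 0.5712 × 58.93 = 33.7 g.

33.7 g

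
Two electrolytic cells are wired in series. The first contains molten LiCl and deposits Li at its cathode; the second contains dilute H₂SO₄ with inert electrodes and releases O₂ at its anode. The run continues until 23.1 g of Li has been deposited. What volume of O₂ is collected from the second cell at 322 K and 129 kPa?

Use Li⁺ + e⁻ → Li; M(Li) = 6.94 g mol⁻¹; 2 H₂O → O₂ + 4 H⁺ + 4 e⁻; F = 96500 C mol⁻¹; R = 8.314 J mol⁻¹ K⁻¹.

17.3 L

n(Li) = 23.1 / 6.94 = 3.329 mol, so n(e⁻) = 1 × 3.329 = 3.329 mol.
The cells are in series, so the same 3.329 mol of electrons passes through the second cell.
2 H₂O → O₂ + 4 H⁺ + 4 e⁻ — 4 mol e⁻ per mol O₂, so n(O₂) = 3.329/4 = 0.8321 mol.
V = nRT/P = (0.8321 × 8.314 × 322) / (129 × 10³) = 0.0173 m³ = 17.3 L.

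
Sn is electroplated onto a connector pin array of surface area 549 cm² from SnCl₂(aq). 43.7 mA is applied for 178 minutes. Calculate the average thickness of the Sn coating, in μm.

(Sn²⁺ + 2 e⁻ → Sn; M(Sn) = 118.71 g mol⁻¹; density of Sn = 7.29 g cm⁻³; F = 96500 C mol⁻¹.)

0.717 μm

Q = I·t = 0.04370 × 10680 = 466.7 C; n(e⁻) = 0.004836 mol.
n(Sn) = n(e⁻)/2 = 0.002418 mol, so m = 0.002418 × 118.71 = 0.2871 g.
Volume = m/ρ = 0.2871 / 7.29 = 0.03938 cm³.
Thickness = V/A = 0.03938 / 549 = 7.17 × 10⁻⁵ cm = 0.717 μm.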